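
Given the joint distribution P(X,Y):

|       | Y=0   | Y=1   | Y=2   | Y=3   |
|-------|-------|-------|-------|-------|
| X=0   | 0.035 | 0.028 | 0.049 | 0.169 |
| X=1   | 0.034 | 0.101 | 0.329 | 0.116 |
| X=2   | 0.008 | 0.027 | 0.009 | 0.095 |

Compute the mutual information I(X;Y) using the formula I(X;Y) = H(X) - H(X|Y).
0.2009 bits

I(X;Y) = H(X) - H(X|Y)

Marginal of X (row sums):
  P(X=0) = 0.035 + 0.028 + 0.049 + 0.169 = 0.281
  P(X=1) = 0.034 + 0.101 + 0.329 + 0.116 = 0.580
  P(X=2) = 0.008 + 0.027 + 0.009 + 0.095 = 0.139
H(X) = -[0.281·log₂(0.281) + 0.580·log₂(0.580) + 0.139·log₂(0.139)]
  = 0.51461 + 0.45581 + 0.39571 = 1.36613 bits

Marginal of Y (column sums):
  P(Y=0) = 0.035 + 0.034 + 0.008 = 0.077
  P(Y=1) = 0.028 + 0.101 + 0.027 = 0.156
  P(Y=2) = 0.049 + 0.329 + 0.009 = 0.387
  P(Y=3) = 0.169 + 0.116 + 0.095 = 0.380
H(X|Y) = Σ_y P(y)·H(X|Y=y):
  Y=0: P(Y=0) = 0.077, P(X|Y=0) = (5/11, 34/77, 8/77) → H(X|Y=0) = 1.37719
  Y=1: P(Y=1) = 0.156, P(X|Y=1) = (7/39, 101/156, 9/52) → H(X|Y=1) = 1.28882
  Y=2: P(Y=2) = 0.387, P(X|Y=2) = (49/387, 329/387, 1/43) → H(X|Y=2) = 0.70283
  Y=3: P(Y=3) = 0.380, P(X|Y=3) = (169/380, 29/95, 1/4) → H(X|Y=3) = 1.54246
H(X|Y) = 0.077·1.37719 + 0.156·1.28882 + 0.387·0.70283 + 0.380·1.54246 = 1.16523 bits

I(X;Y) = H(X) - H(X|Y) = 1.36613 - 1.16523 = 0.2009 bits

Cross-check via I(X;Y) = H(X) + H(Y) - H(X,Y): computing H(Y) from the column sums and H(X,Y) from the 12 cells in the same way gives H(Y) = 1.76345 bits and H(X,Y) = 2.92868 bits, so
I(X;Y) = 1.36613 + 1.76345 - 2.92868 = 0.2009 bits ✓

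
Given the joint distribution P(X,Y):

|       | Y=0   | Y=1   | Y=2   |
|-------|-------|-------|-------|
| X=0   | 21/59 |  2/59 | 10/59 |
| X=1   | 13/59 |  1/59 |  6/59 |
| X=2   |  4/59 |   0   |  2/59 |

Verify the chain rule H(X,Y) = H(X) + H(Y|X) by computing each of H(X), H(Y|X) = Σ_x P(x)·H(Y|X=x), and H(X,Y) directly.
H(X) = 1.3333 bits, H(Y|X) = 1.1414 bits, H(X,Y) = 2.4746 bits

Marginal of X (row sums):
  P(X=0) = 21/59 + 2/59 + 10/59 = 33/59
  P(X=1) = 13/59 + 1/59 + 6/59 = 20/59
  P(X=2) = 4/59 + 0 + 2/59 = 6/59
H(X) = -[(33/59)·log₂(33/59) + (20/59)·log₂(20/59) + (6/59)·log₂(6/59)]
  = 0.46885 + 0.52906 + 0.33536 = 1.3333 bits

H(Y|X) = Σ_x P(x)·H(Y|X=x):
  X=0: P(X=0) = 33/59, P(Y|X=0) = (7/11, 2/33, 10/33) → H(Y|X=0) = 1.18203
  X=1: P(X=1) = 20/59, P(Y|X=1) = (13/20, 1/20, 3/10) → H(Y|X=1) = 1.14115
  X=2: P(X=2) = 6/59, P(Y|X=2) = (2/3, 0, 1/3) → H(Y|X=2) = 0.91830
H(Y|X) = (33/59)·1.18203 + (20/59)·1.14115 + (6/59)·0.91830 = 1.1414 bits

H(X,Y) = -Σ_{x,y} P(x,y) log₂ P(x,y). Per-cell terms -P(x,y)·log₂P(x,y):
  X=0: 0.53045, 0.16551, 0.43402
  X=1: 0.48082, 0.09971, 0.33536
  X=2: 0.26323, 0.00000, 0.16551
  (cells with P = 0 contribute 0)
Sum of the 9 terms: H(X,Y) = 2.4746 bits

Chain rule check:
  H(X) + H(Y|X) = 1.3333 + 1.1414 = 2.4747 bits
  H(X,Y) = 2.4746 bits
✓ Chain rule verified (Δ = 0.0001 is 4-dp rounding noise: each of the three values was rounded independently).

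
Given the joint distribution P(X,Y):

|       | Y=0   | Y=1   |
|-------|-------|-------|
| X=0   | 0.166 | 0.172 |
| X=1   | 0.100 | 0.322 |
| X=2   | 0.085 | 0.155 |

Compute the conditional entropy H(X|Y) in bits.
1.5097 bits

H(X|Y) = H(X,Y) - H(Y)

H(X,Y) = -Σ_{x,y} P(x,y) log₂ P(x,y). Per-cell terms -P(x,y)·log₂P(x,y):
  X=0: 0.4301, 0.4368
  X=1: 0.3322, 0.5264
  X=2: 0.3023, 0.4169
Sum of the 6 terms: H(X,Y) = 2.4447 bits

Marginal of Y (column sums):
  P(Y=0) = 0.166 + 0.100 + 0.085 = 0.351
  P(Y=1) = 0.172 + 0.322 + 0.155 = 0.649
H(Y) = -[0.351·log₂(0.351) + 0.649·log₂(0.649)]
  = 0.5302 + 0.4048 = 0.9350 bits

H(X|Y) = H(X,Y) - H(Y) = 2.4447 - 0.9350 = 1.5097 bits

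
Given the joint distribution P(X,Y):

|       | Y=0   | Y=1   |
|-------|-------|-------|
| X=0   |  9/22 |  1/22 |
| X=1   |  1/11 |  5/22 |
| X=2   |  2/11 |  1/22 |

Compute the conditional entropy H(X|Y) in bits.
1.2780 bits

H(X|Y) = H(X,Y) - H(Y)

H(X,Y) = -Σ_{x,y} P(x,y) log₂ P(x,y). Per-cell terms -P(x,y)·log₂P(x,y):
  X=0: 0.5275, 0.2027
  X=1: 0.3145, 0.4858
  X=2: 0.4472, 0.2027
Sum of the 6 terms: H(X,Y) = 2.1804 bits

Marginal of Y (column sums):
  P(Y=0) = 9/22 + 1/11 + 2/11 = 15/22
  P(Y=1) = 1/22 + 5/22 + 1/22 = 7/22
H(Y) = -[(15/22)·log₂(15/22) + (7/22)·log₂(7/22)]
  = 0.3767 + 0.5257 = 0.9024 bits

H(X|Y) = H(X,Y) - H(Y) = 2.1804 - 0.9024 = 1.2780 bits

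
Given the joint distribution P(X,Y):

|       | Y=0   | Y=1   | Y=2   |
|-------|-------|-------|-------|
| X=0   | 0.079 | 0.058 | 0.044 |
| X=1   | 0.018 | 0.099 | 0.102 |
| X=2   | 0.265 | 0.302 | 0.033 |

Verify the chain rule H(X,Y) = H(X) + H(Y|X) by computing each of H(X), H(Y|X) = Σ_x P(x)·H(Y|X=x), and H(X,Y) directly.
H(X) = 1.3683 bits, H(Y|X) = 1.3198 bits, H(X,Y) = 2.6882 bits

Marginal of X (row sums):
  P(X=0) = 0.079 + 0.058 + 0.044 = 0.181
  P(X=1) = 0.018 + 0.099 + 0.102 = 0.219
  P(X=2) = 0.265 + 0.302 + 0.033 = 0.600
H(X) = -[0.181·log₂(0.181) + 0.219·log₂(0.219) + 0.600·log₂(0.600)]
  = 0.44633 + 0.47983 + 0.44218 = 1.3683 bits

H(Y|X) = Σ_x P(x)·H(Y|X=x):
  X=0: P(X=0) = 0.181, P(Y|X=0) = (79/181, 58/181, 44/181) → H(Y|X=0) = 1.54417
  X=1: P(X=1) = 0.219, P(Y|X=1) = (6/73, 33/73, 34/73) → H(Y|X=1) = 1.32752
  X=2: P(X=2) = 0.600, P(Y|X=2) = (53/120, 151/300, 11/200) → H(Y|X=2) = 1.24936
H(Y|X) = 0.181·1.54417 + 0.219·1.32752 + 0.600·1.24936 = 1.3198 bits

H(X,Y) = -Σ_{x,y} P(x,y) log₂ P(x,y). Per-cell terms -P(x,y)·log₂P(x,y):
  X=0: 0.28930, 0.23825, 0.19828
  X=1: 0.10433, 0.33031, 0.33592
  X=2: 0.50772, 0.52167, 0.16241
Sum of the 9 terms: H(X,Y) = 2.6882 bits

Chain rule check:
  H(X) + H(Y|X) = 1.3683 + 1.3198 = 2.6881 bits
  H(X,Y) = 2.6882 bits
✓ Chain rule verified (Δ = 0.0001 is 4-dp rounding noise: each of the three values was rounded independently).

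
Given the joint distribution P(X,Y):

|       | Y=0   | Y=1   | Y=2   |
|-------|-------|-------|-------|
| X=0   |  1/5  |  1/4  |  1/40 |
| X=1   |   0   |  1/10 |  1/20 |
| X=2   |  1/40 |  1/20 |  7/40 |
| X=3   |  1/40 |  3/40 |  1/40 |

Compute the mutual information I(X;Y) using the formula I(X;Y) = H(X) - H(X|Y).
0.3367 bits

I(X;Y) = H(X) - H(X|Y)

Marginal of X (row sums):
  P(X=0) = 1/5 + 1/4 + 1/40 = 19/40
  P(X=1) = 0 + 1/10 + 1/20 = 3/20
  P(X=2) = 1/40 + 1/20 + 7/40 = 1/4
  P(X=3) = 1/40 + 3/40 + 1/40 = 1/8
H(X) = -[(19/40)·log₂(19/40) + (3/20)·log₂(3/20) + (1/4)·log₂(1/4) + (1/8)·log₂(1/8)]
  = 0.510150 + 0.410545 + 0.500000 + 0.375000 = 1.795695 bits

Marginal of Y (column sums):
  P(Y=0) = 1/5 + 0 + 1/40 + 1/40 = 1/4
  P(Y=1) = 1/4 + 1/10 + 1/20 + 3/40 = 19/40
  P(Y=2) = 1/40 + 1/20 + 7/40 + 1/40 = 11/40
H(X|Y) = Σ_y P(y)·H(X|Y=y):
  Y=0: P(Y=0) = 1/4, P(X|Y=0) = (4/5, 0, 1/10, 1/10) → H(X|Y=0) = 0.921928
  Y=1: P(Y=1) = 19/40, P(X|Y=1) = (10/19, 4/19, 2/19, 3/19) → H(X|Y=1) = 1.722971
  Y=2: P(Y=2) = 11/40, P(X|Y=2) = (1/11, 2/11, 7/11, 1/11) → H(X|Y=2) = 1.491115
H(X|Y) = (1/4)·0.921928 + (19/40)·1.722971 + (11/40)·1.491115 = 1.458950 bits

I(X;Y) = H(X) - H(X|Y) = 1.795695 - 1.458950 = 0.3367 bits

Cross-check via I(X;Y) = H(X) + H(Y) - H(X,Y): computing H(Y) from the column sums and H(X,Y) from the 12 cells in the same way gives H(Y) = 1.522337 bits and H(X,Y) = 2.981287 bits, so
I(X;Y) = 1.795695 + 1.522337 - 2.981287 = 0.3367 bits ✓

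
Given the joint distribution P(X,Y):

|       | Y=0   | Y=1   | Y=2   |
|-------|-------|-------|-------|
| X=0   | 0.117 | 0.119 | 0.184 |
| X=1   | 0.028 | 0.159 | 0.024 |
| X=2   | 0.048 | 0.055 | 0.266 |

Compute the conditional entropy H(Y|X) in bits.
1.2910 bits

H(Y|X) = H(X,Y) - H(X)

H(X,Y) = -Σ_{x,y} P(x,y) log₂ P(x,y). Per-cell terms -P(x,y)·log₂P(x,y):
  X=0: 0.36216, 0.36545, 0.44937
  X=1: 0.14444, 0.42181, 0.12914
  X=2: 0.21028, 0.23014, 0.50819
Sum of the 9 terms: H(X,Y) = 2.8210 bits

Marginal of X (row sums):
  P(X=0) = 0.117 + 0.119 + 0.184 = 0.420
  P(X=1) = 0.028 + 0.159 + 0.024 = 0.211
  P(X=2) = 0.048 + 0.055 + 0.266 = 0.369
H(X) = -[0.420·log₂(0.420) + 0.211·log₂(0.211) + 0.369·log₂(0.369)]
  = 0.52565 + 0.47363 + 0.53074 = 1.5300 bits

H(Y|X) = H(X,Y) - H(X) = 2.8210 - 1.5300 = 1.2910 bits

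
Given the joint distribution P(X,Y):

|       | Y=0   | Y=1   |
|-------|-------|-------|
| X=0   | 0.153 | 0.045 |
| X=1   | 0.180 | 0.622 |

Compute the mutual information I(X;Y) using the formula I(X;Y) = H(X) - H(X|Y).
0.1488 bits

I(X;Y) = H(X) - H(X|Y)

Marginal of X (row sums):
  P(X=0) = 0.153 + 0.045 = 0.198
  P(X=1) = 0.180 + 0.622 = 0.802
H(X) = -[0.198·log₂(0.198) + 0.802·log₂(0.802)]
  = 0.46261 + 0.25530 = 0.7179 bits

Marginal of Y (column sums):
  P(Y=0) = 0.153 + 0.180 = 0.333
  P(Y=1) = 0.045 + 0.622 = 0.667
H(X|Y) = Σ_y P(y)·H(X|Y=y):
  Y=0: P(Y=0) = 0.333, P(X|Y=0) = (17/37, 20/37) → H(X|Y=0) = 0.99525
  Y=1: P(Y=1) = 0.667, P(X|Y=1) = (45/667, 622/667) → H(X|Y=1) = 0.35640
H(X|Y) = 0.333·0.99525 + 0.667·0.35640 = 0.5691 bits

I(X;Y) = H(X) - H(X|Y) = 0.7179 - 0.5691 = 0.1488 bits

Cross-check via I(X;Y) = H(X) + H(Y) - H(X,Y): computing H(Y) from the column sums and H(X,Y) from the 4 cells in the same way gives H(Y) = 0.9180 bits and H(X,Y) = 1.4871 bits, so
I(X;Y) = 0.7179 + 0.9180 - 1.4871 = 0.1488 bits ✓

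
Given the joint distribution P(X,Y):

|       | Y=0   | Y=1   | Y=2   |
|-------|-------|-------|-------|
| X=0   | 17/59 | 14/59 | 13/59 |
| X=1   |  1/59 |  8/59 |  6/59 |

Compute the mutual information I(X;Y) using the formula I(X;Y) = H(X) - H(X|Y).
0.0811 bits

I(X;Y) = H(X) - H(X|Y)

Marginal of X (row sums):
  P(X=0) = 17/59 + 14/59 + 13/59 = 44/59
  P(X=1) = 1/59 + 8/59 + 6/59 = 15/59
H(X) = -[(44/59)·log₂(44/59) + (15/59)·log₂(15/59)]
  = 0.31562 + 0.50231 = 0.81793 bits

Marginal of Y (column sums):
  P(Y=0) = 17/59 + 1/59 = 18/59
  P(Y=1) = 14/59 + 8/59 = 22/59
  P(Y=2) = 13/59 + 6/59 = 19/59
H(X|Y) = Σ_y P(y)·H(X|Y=y):
  Y=0: P(Y=0) = 18/59, P(X|Y=0) = (17/18, 1/18) → H(X|Y=0) = 0.30954
  Y=1: P(Y=1) = 22/59, P(X|Y=1) = (7/11, 4/11) → H(X|Y=1) = 0.94566
  Y=2: P(Y=2) = 19/59, P(X|Y=2) = (13/19, 6/19) → H(X|Y=2) = 0.89974
H(X|Y) = (18/59)·0.30954 + (22/59)·0.94566 + (19/59)·0.89974 = 0.73680 bits

I(X;Y) = H(X) - H(X|Y) = 0.81793 - 0.73680 = 0.0811 bits

Cross-check via I(X;Y) = H(X) + H(Y) - H(X,Y): computing H(Y) from the column sums and H(X,Y) from the 6 cells in the same way gives H(Y) = 1.57965 bits and H(X,Y) = 2.31645 bits, so
I(X;Y) = 0.81793 + 1.57965 - 2.31645 = 0.0811 bits ✓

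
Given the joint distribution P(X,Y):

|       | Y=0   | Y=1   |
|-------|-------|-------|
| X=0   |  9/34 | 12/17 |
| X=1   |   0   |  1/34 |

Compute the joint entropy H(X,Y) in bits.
1.0119 bits

H(X,Y) = -Σ_{x,y} P(x,y) log₂ P(x,y). Per-cell terms -P(x,y)·log₂P(x,y):
  X=0: 0.5076, 0.3547
  X=1: 0.0000, 0.1496
  (cells with P = 0 contribute 0)
Sum of the 4 terms: H(X,Y) = 1.0119 bits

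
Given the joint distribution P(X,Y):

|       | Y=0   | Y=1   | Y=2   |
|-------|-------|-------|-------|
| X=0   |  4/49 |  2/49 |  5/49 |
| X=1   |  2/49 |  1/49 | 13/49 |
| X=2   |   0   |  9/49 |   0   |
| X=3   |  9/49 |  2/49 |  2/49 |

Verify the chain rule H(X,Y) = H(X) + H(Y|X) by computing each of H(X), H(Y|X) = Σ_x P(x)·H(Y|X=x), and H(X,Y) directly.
H(X) = 1.9680 bits, H(Y|X) = 0.9370 bits, H(X,Y) = 2.9050 bits

Marginal of X (row sums):
  P(X=0) = 4/49 + 2/49 + 5/49 = 11/49
  P(X=1) = 2/49 + 1/49 + 13/49 = 16/49
  P(X=2) = 0 + 9/49 + 0 = 9/49
  P(X=3) = 9/49 + 2/49 + 2/49 = 13/49
H(X) = -[(11/49)·log₂(11/49) + (16/49)·log₂(16/49) + (9/49)·log₂(9/49) + (13/49)·log₂(13/49)]
  = 0.483838 + 0.527252 + 0.449042 + 0.507868 = 1.9680 bits

H(Y|X) = Σ_x P(x)·H(Y|X=x):
  X=0: P(X=0) = 11/49, P(Y|X=0) = (4/11, 2/11, 5/11) → H(Y|X=0) = 1.494919
  X=1: P(X=1) = 16/49, P(Y|X=1) = (1/8, 1/16, 13/16) → H(Y|X=1) = 0.868393
  X=2: P(X=2) = 9/49, P(Y|X=2) = (0, 1, 0) → H(Y|X=2) = 0.000000
  X=3: P(X=3) = 13/49, P(Y|X=3) = (9/13, 2/13, 2/13) → H(Y|X=3) = 1.198184
H(Y|X) = (11/49)·1.494919 + (16/49)·0.868393 + (9/49)·0.000000 + (13/49)·1.198184 = 0.9370 bits

H(X,Y) = -Σ_{x,y} P(x,y) log₂ P(x,y). Per-cell terms -P(x,y)·log₂P(x,y):
  X=0: 0.295078, 0.188356, 0.335998
  X=1: 0.188356, 0.114586, 0.507868
  X=2: 0.000000, 0.449042, 0.000000
  X=3: 0.449042, 0.188356, 0.188356
  (cells with P = 0 contribute 0)
Sum of the 12 terms: H(X,Y) = 2.9050 bits

Chain rule check:
  H(X) + H(Y|X) = 1.9680 + 0.9370 = 2.9050 bits
  H(X,Y) = 2.9050 bits
✓ Chain rule verified.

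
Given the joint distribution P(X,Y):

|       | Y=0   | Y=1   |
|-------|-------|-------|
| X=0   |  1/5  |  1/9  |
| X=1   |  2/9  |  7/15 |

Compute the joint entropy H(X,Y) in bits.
1.8119 bits

H(X,Y) = -Σ_{x,y} P(x,y) log₂ P(x,y). Per-cell terms -P(x,y)·log₂P(x,y):
  X=0: 0.4644, 0.3522
  X=1: 0.4822, 0.5131
Sum of the 4 terms: H(X,Y) = 1.8119 bits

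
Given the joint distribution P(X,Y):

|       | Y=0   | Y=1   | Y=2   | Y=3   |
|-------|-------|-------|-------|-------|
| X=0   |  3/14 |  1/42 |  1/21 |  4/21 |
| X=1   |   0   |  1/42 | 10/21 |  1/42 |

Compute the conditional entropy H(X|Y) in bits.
0.3857 bits

H(X|Y) = H(X,Y) - H(Y)

H(X,Y) = -Σ_{x,y} P(x,y) log₂ P(x,y). Per-cell terms -P(x,y)·log₂P(x,y):
  X=0: 0.476227, 0.128389, 0.209158, 0.455680
  X=1: 0.000000, 0.128389, 0.509709, 0.128389
  (cells with P = 0 contribute 0)
Sum of the 8 terms: H(X,Y) = 2.03594 bits

Marginal of Y (column sums):
  P(Y=0) = 3/14 + 0 = 3/14
  P(Y=1) = 1/42 + 1/42 = 1/21
  P(Y=2) = 1/21 + 10/21 = 11/21
  P(Y=3) = 4/21 + 1/42 = 3/14
H(Y) = -[(3/14)·log₂(3/14) + (1/21)·log₂(1/21) + (11/21)·log₂(11/21) + (3/14)·log₂(3/14)]
  = 0.476227 + 0.209158 + 0.488654 + 0.476227 = 1.65027 bits

H(X|Y) = H(X,Y) - H(Y) = 2.03594 - 1.65027 = 0.3857 bits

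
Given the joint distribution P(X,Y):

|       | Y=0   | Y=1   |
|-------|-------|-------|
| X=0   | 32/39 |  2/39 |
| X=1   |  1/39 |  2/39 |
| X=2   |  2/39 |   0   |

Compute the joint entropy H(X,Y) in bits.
1.0290 bits

H(X,Y) = -Σ_{x,y} P(x,y) log₂ P(x,y). Per-cell terms -P(x,y)·log₂P(x,y):
  X=0: 0.23418, 0.21976
  X=1: 0.13552, 0.21976
  X=2: 0.21976, 0.00000
  (cells with P = 0 contribute 0)
Sum of the 6 terms: H(X,Y) = 1.0290 bits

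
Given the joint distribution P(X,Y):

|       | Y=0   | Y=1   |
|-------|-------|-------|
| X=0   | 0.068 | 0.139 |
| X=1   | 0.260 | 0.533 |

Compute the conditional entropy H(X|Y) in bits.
0.7357 bits

H(X|Y) = H(X,Y) - H(Y)

H(X,Y) = -Σ_{x,y} P(x,y) log₂ P(x,y). Per-cell terms -P(x,y)·log₂P(x,y):
  X=0: 0.2637, 0.3957
  X=1: 0.5053, 0.4839
Sum of the 4 terms: H(X,Y) = 1.6486 bits

Marginal of Y (column sums):
  P(Y=0) = 0.068 + 0.260 = 0.328
  P(Y=1) = 0.139 + 0.533 = 0.672
H(Y) = -[0.328·log₂(0.328) + 0.672·log₂(0.672)]
  = 0.5275 + 0.3854 = 0.9129 bits

H(X|Y) = H(X,Y) - H(Y) = 1.6486 - 0.9129 = 0.7357 bits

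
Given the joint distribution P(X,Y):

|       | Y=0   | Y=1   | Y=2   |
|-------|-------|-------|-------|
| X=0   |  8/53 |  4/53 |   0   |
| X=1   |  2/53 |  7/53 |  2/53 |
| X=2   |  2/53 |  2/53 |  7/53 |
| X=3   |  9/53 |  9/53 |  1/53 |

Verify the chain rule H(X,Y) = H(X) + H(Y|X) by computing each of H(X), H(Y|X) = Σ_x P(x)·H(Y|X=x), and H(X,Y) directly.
H(X) = 1.9574 bits, H(Y|X) = 1.1977 bits, H(X,Y) = 3.1551 bits

Marginal of X (row sums):
  P(X=0) = 8/53 + 4/53 + 0 = 12/53
  P(X=1) = 2/53 + 7/53 + 2/53 = 11/53
  P(X=2) = 2/53 + 2/53 + 7/53 = 11/53
  P(X=3) = 9/53 + 9/53 + 1/53 = 19/53
H(X) = -[(12/53)·log₂(12/53) + (11/53)·log₂(11/53) + (11/53)·log₂(11/53) + (19/53)·log₂(19/53)]
  = 0.48520 + 0.47082 + 0.47082 + 0.53056 = 1.9574 bits

H(Y|X) = Σ_x P(x)·H(Y|X=x):
  X=0: P(X=0) = 12/53, P(Y|X=0) = (2/3, 1/3, 0) → H(Y|X=0) = 0.91830
  X=1: P(X=1) = 11/53, P(Y|X=1) = (2/11, 7/11, 2/11) → H(Y|X=1) = 1.30930
  X=2: P(X=2) = 11/53, P(Y|X=2) = (2/11, 2/11, 7/11) → H(Y|X=2) = 1.30930
  X=3: P(X=3) = 19/53, P(Y|X=3) = (9/19, 9/19, 1/19) → H(Y|X=3) = 1.24484
H(Y|X) = (12/53)·0.91830 + (11/53)·1.30930 + (11/53)·1.30930 + (19/53)·1.24484 = 1.1977 bits

H(X,Y) = -Σ_{x,y} P(x,y) log₂ P(x,y). Per-cell terms -P(x,y)·log₂P(x,y):
  X=0: 0.41176, 0.28135, 0.00000
  X=1: 0.17841, 0.38574, 0.17841
  X=2: 0.17841, 0.17841, 0.38574
  X=3: 0.43438, 0.43438, 0.10807
  (cells with P = 0 contribute 0)
Sum of the 12 terms: H(X,Y) = 3.1551 bits

Chain rule check:
  H(X) + H(Y|X) = 1.9574 + 1.1977 = 3.1551 bits
  H(X,Y) = 3.1551 bits
✓ Chain rule verified.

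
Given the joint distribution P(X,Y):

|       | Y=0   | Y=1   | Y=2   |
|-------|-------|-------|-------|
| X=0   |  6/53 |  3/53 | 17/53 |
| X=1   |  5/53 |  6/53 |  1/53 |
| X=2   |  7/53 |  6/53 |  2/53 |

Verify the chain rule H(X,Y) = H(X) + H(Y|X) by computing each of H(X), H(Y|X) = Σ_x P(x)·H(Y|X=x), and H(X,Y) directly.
H(X) = 1.5046 bits, H(Y|X) = 1.3170 bits, H(X,Y) = 2.8217 bits

Marginal of X (row sums):
  P(X=0) = 6/53 + 3/53 + 17/53 = 26/53
  P(X=1) = 5/53 + 6/53 + 1/53 = 12/53
  P(X=2) = 7/53 + 6/53 + 2/53 = 15/53
H(X) = -[(26/53)·log₂(26/53) + (12/53)·log₂(12/53) + (15/53)·log₂(15/53)]
  = 0.50405 + 0.48520 + 0.51539 = 1.5046 bits

H(Y|X) = Σ_x P(x)·H(Y|X=x):
  X=0: P(X=0) = 26/53, P(Y|X=0) = (3/13, 3/26, 17/26) → H(Y|X=0) = 1.24846
  X=1: P(X=1) = 12/53, P(Y|X=1) = (5/12, 1/2, 1/12) → H(Y|X=1) = 1.32501
  X=2: P(X=2) = 15/53, P(Y|X=2) = (7/15, 2/5, 2/15) → H(Y|X=2) = 1.42947
H(Y|X) = (26/53)·1.24846 + (12/53)·1.32501 + (15/53)·1.42947 = 1.3170 bits

H(X,Y) = -Σ_{x,y} P(x,y) log₂ P(x,y). Per-cell terms -P(x,y)·log₂P(x,y):
  X=0: 0.35581, 0.23451, 0.52618
  X=1: 0.32132, 0.35581, 0.10807
  X=2: 0.38574, 0.35581, 0.17841
Sum of the 9 terms: H(X,Y) = 2.8217 bits

Chain rule check:
  H(X) + H(Y|X) = 1.5046 + 1.3170 = 2.8216 bits
  H(X,Y) = 2.8217 bits
✓ Chain rule verified (Δ = 0.0001 is 4-dp rounding noise: each of the three values was rounded independently).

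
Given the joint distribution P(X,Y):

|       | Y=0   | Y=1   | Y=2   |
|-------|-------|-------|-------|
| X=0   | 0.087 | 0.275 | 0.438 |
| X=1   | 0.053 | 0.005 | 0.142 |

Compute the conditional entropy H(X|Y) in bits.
0.6359 bits

H(X|Y) = H(X,Y) - H(Y)

H(X,Y) = -Σ_{x,y} P(x,y) log₂ P(x,y). Per-cell terms -P(x,y)·log₂P(x,y):
  X=0: 0.306487, 0.512187, 0.521657
  X=1: 0.224607, 0.038219, 0.399877
Sum of the 6 terms: H(X,Y) = 2.00303 bits

Marginal of Y (column sums):
  P(Y=0) = 0.087 + 0.053 = 0.140
  P(Y=1) = 0.275 + 0.005 = 0.280
  P(Y=2) = 0.438 + 0.142 = 0.580
H(Y) = -[0.140·log₂(0.140) + 0.280·log₂(0.280) + 0.580·log₂(0.580)]
  = 0.397110 + 0.514220 + 0.455808 = 1.36714 bits

H(X|Y) = H(X,Y) - H(Y) = 2.00303 - 1.36714 = 0.6359 bits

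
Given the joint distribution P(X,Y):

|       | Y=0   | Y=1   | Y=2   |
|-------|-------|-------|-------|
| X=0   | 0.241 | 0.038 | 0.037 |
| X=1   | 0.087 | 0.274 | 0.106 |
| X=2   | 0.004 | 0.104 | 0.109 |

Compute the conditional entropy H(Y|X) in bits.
1.2150 bits

H(Y|X) = H(X,Y) - H(X)

H(X,Y) = -Σ_{x,y} P(x,y) log₂ P(x,y). Per-cell terms -P(x,y)·log₂P(x,y):
  X=0: 0.4947, 0.1793, 0.1760
  X=1: 0.3065, 0.5118, 0.3432
  X=2: 0.0319, 0.3396, 0.3485
Sum of the 9 terms: H(X,Y) = 2.7315 bits

Marginal of X (row sums):
  P(X=0) = 0.241 + 0.038 + 0.037 = 0.316
  P(X=1) = 0.087 + 0.274 + 0.106 = 0.467
  P(X=2) = 0.004 + 0.104 + 0.109 = 0.217
H(X) = -[0.316·log₂(0.316) + 0.467·log₂(0.467) + 0.217·log₂(0.217)]
  = 0.5252 + 0.5130 + 0.4783 = 1.5165 bits

H(Y|X) = H(X,Y) - H(X) = 2.7315 - 1.5165 = 1.2150 bits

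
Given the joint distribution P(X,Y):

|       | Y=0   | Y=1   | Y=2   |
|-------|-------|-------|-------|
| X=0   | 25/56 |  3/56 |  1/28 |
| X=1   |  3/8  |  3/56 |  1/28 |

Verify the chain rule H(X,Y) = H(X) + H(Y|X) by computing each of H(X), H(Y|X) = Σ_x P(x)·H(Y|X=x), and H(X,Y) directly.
H(X) = 0.9963 bits, H(Y|X) = 0.8495 bits, H(X,Y) = 1.8458 bits

Marginal of X (row sums):
  P(X=0) = 25/56 + 3/56 + 1/28 = 15/28
  P(X=1) = 3/8 + 3/56 + 1/28 = 13/28
H(X) = -[(15/28)·log₂(15/28) + (13/28)·log₂(13/28)]
  = 0.4824 + 0.5139 = 0.9963 bits

H(Y|X) = Σ_x P(x)·H(Y|X=x):
  X=0: P(X=0) = 15/28, P(Y|X=0) = (5/6, 1/10, 1/15) → H(Y|X=0) = 0.8118
  X=1: P(X=1) = 13/28, P(Y|X=1) = (21/26, 3/26, 1/13) → H(Y|X=1) = 0.8930
H(Y|X) = (15/28)·0.8118 + (13/28)·0.8930 = 0.8495 bits

H(X,Y) = -Σ_{x,y} P(x,y) log₂ P(x,y). Per-cell terms -P(x,y)·log₂P(x,y):
  X=0: 0.5194, 0.2262, 0.1717
  X=1: 0.5306, 0.2262, 0.1717
Sum of the 6 terms: H(X,Y) = 1.8458 bits

Chain rule check:
  H(X) + H(Y|X) = 0.9963 + 0.8495 = 1.8458 bits
  H(X,Y) = 1.8458 bits
✓ Chain rule verified.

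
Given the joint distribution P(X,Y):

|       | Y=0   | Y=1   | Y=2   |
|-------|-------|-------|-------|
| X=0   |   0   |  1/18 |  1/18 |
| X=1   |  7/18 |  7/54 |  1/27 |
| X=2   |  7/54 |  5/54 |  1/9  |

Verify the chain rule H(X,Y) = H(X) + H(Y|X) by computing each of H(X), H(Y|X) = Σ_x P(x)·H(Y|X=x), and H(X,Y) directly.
H(X) = 1.3516 bits, H(Y|X) = 1.2519 bits, H(X,Y) = 2.6036 bits

Marginal of X (row sums):
  P(X=0) = 0 + 1/18 + 1/18 = 1/9
  P(X=1) = 7/18 + 7/54 + 1/27 = 5/9
  P(X=2) = 7/54 + 5/54 + 1/9 = 1/3
H(X) = -[(1/9)·log₂(1/9) + (5/9)·log₂(5/9) + (1/3)·log₂(1/3)]
  = 0.35221 + 0.47111 + 0.52832 = 1.3516 bits

H(Y|X) = Σ_x P(x)·H(Y|X=x):
  X=0: P(X=0) = 1/9, P(Y|X=0) = (0, 1/2, 1/2) → H(Y|X=0) = 1.00000
  X=1: P(X=1) = 5/9, P(Y|X=1) = (7/10, 7/30, 1/15) → H(Y|X=1) = 1.11055
  X=2: P(X=2) = 1/3, P(Y|X=2) = (7/18, 5/18, 1/3) → H(Y|X=2) = 1.57154
H(Y|X) = (1/9)·1.00000 + (5/9)·1.11055 + (1/3)·1.57154 = 1.2519 bits

H(X,Y) = -Σ_{x,y} P(x,y) log₂ P(x,y). Per-cell terms -P(x,y)·log₂P(x,y):
  X=0: 0.00000, 0.23166, 0.23166
  X=1: 0.52989, 0.38209, 0.17611
  X=2: 0.38209, 0.31787, 0.35221
  (cells with P = 0 contribute 0)
Sum of the 9 terms: H(X,Y) = 2.6036 bits

Chain rule check:
  H(X) + H(Y|X) = 1.3516 + 1.2519 = 2.6035 bits
  H(X,Y) = 2.6036 bits
✓ Chain rule verified (Δ = 0.0001 is 4-dp rounding noise: each of the three values was rounded independently).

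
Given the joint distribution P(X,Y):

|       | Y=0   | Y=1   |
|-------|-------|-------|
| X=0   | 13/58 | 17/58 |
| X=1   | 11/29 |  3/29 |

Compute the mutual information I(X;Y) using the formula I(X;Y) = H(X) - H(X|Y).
0.0964 bits

I(X;Y) = H(X) - H(X|Y)

Marginal of X (row sums):
  P(X=0) = 13/58 + 17/58 = 15/29
  P(X=1) = 11/29 + 3/29 = 14/29
H(X) = -[(15/29)·log₂(15/29) + (14/29)·log₂(14/29)]
  = 0.4919 + 0.5072 = 0.9991 bits

Marginal of Y (column sums):
  P(Y=0) = 13/58 + 11/29 = 35/58
  P(Y=1) = 17/58 + 3/29 = 23/58
H(X|Y) = Σ_y P(y)·H(X|Y=y):
  Y=0: P(Y=0) = 35/58, P(X|Y=0) = (13/35, 22/35) → H(X|Y=0) = 0.9518
  Y=1: P(Y=1) = 23/58, P(X|Y=1) = (17/23, 6/23) → H(X|Y=1) = 0.8281
H(X|Y) = (35/58)·0.9518 + (23/58)·0.8281 = 0.9027 bits

I(X;Y) = H(X) - H(X|Y) = 0.9991 - 0.9027 = 0.0964 bits

Cross-check via I(X;Y) = H(X) + H(Y) - H(X,Y): computing H(Y) from the column sums and H(X,Y) from the 4 cells in the same way gives H(Y) = 0.9689 bits and H(X,Y) = 1.8716 bits, so
I(X;Y) = 0.9991 + 0.9689 - 1.8716 = 0.0964 bits ✓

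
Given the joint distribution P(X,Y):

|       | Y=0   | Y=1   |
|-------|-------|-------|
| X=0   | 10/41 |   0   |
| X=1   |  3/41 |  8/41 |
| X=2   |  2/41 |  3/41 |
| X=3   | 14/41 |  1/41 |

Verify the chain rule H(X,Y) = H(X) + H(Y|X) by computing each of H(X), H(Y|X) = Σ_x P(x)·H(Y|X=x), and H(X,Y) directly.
H(X) = 1.9067 bits, H(Y|X) = 0.4745 bits, H(X,Y) = 2.3812 bits

Marginal of X (row sums):
  P(X=0) = 10/41 + 0 = 10/41
  P(X=1) = 3/41 + 8/41 = 11/41
  P(X=2) = 2/41 + 3/41 = 5/41
  P(X=3) = 14/41 + 1/41 = 15/41
H(X) = -[(10/41)·log₂(10/41) + (11/41)·log₂(11/41) + (5/41)·log₂(5/41) + (15/41)·log₂(15/41)]
  = 0.496494 + 0.509252 + 0.370198 + 0.530730 = 1.9067 bits

H(Y|X) = Σ_x P(x)·H(Y|X=x):
  X=0: P(X=0) = 10/41, P(Y|X=0) = (1, 0) → H(Y|X=0) = 0.000000
  X=1: P(X=1) = 11/41, P(Y|X=1) = (3/11, 8/11) → H(Y|X=1) = 0.845351
  X=2: P(X=2) = 5/41, P(Y|X=2) = (2/5, 3/5) → H(Y|X=2) = 0.970951
  X=3: P(X=3) = 15/41, P(Y|X=3) = (14/15, 1/15) → H(Y|X=3) = 0.353359
H(Y|X) = (10/41)·0.000000 + (11/41)·0.845351 + (5/41)·0.970951 + (15/41)·0.353359 = 0.4745 bits

H(X,Y) = -Σ_{x,y} P(x,y) log₂ P(x,y). Per-cell terms -P(x,y)·log₂P(x,y):
  X=0: 0.496494, 0.000000
  X=1: 0.276043, 0.460010
  X=2: 0.212564, 0.276043
  X=3: 0.529336, 0.130672
  (cells with P = 0 contribute 0)
Sum of the 8 terms: H(X,Y) = 2.3812 bits

Chain rule check:
  H(X) + H(Y|X) = 1.9067 + 0.4745 = 2.3812 bits
  H(X,Y) = 2.3812 bits
✓ Chain rule verified.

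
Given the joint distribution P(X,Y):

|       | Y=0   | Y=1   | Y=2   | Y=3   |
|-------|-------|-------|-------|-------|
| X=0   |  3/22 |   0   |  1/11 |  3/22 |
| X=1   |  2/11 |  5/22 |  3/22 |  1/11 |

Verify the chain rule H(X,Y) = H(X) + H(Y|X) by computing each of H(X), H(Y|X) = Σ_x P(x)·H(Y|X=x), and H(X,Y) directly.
H(X) = 0.9457 bits, H(Y|X) = 1.7922 bits, H(X,Y) = 2.7379 bits

Marginal of X (row sums):
  P(X=0) = 3/22 + 0 + 1/11 + 3/22 = 4/11
  P(X=1) = 2/11 + 5/22 + 3/22 + 1/11 = 7/11
H(X) = -[(4/11)·log₂(4/11) + (7/11)·log₂(7/11)]
  = 0.53070 + 0.41496 = 0.9457 bits

H(Y|X) = Σ_x P(x)·H(Y|X=x):
  X=0: P(X=0) = 4/11, P(Y|X=0) = (3/8, 0, 1/4, 3/8) → H(Y|X=0) = 1.56128
  X=1: P(X=1) = 7/11, P(Y|X=1) = (2/7, 5/14, 3/14, 1/7) → H(Y|X=1) = 1.92417
H(Y|X) = (4/11)·1.56128 + (7/11)·1.92417 = 1.7922 bits

H(X,Y) = -Σ_{x,y} P(x,y) log₂ P(x,y). Per-cell terms -P(x,y)·log₂P(x,y):
  X=0: 0.39197, 0.00000, 0.31449, 0.39197
  X=1: 0.44717, 0.48580, 0.39197, 0.31449
  (cells with P = 0 contribute 0)
Sum of the 8 terms: H(X,Y) = 2.7379 bits

Chain rule check:
  H(X) + H(Y|X) = 0.9457 + 1.7922 = 2.7379 bits
  H(X,Y) = 2.7379 bits
✓ Chain rule verified.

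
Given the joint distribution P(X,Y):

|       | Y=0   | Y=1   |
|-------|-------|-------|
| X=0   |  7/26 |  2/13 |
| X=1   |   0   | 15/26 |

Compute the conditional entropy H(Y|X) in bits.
0.4001 bits

H(Y|X) = H(X,Y) - H(X)

H(X,Y) = -Σ_{x,y} P(x,y) log₂ P(x,y). Per-cell terms -P(x,y)·log₂P(x,y):
  X=0: 0.50968, 0.41545
  X=1: 0.00000, 0.45782
  (cells with P = 0 contribute 0)
Sum of the 4 terms: H(X,Y) = 1.38295 bits

Marginal of X (row sums):
  P(X=0) = 7/26 + 2/13 = 11/26
  P(X=1) = 0 + 15/26 = 15/26
H(X) = -[(11/26)·log₂(11/26) + (15/26)·log₂(15/26)]
  = 0.52504 + 0.45782 = 0.98286 bits

H(Y|X) = H(X,Y) - H(X) = 1.38295 - 0.98286 = 0.4001 bits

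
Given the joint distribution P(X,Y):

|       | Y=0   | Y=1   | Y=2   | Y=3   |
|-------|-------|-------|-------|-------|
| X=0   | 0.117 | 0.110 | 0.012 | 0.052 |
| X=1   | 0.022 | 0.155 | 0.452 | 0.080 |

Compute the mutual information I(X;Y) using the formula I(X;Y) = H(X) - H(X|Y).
0.3149 bits

I(X;Y) = H(X) - H(X|Y)

Marginal of X (row sums):
  P(X=0) = 0.117 + 0.110 + 0.012 + 0.052 = 0.291
  P(X=1) = 0.022 + 0.155 + 0.452 + 0.080 = 0.709
H(X) = -[0.291·log₂(0.291) + 0.709·log₂(0.709)]
  = 0.5182 + 0.3518 = 0.8700 bits

Marginal of Y (column sums):
  P(Y=0) = 0.117 + 0.022 = 0.139
  P(Y=1) = 0.110 + 0.155 = 0.265
  P(Y=2) = 0.012 + 0.452 = 0.464
  P(Y=3) = 0.052 + 0.080 = 0.132
H(X|Y) = Σ_y P(y)·H(X|Y=y):
  Y=0: P(Y=0) = 0.139, P(X|Y=0) = (117/139, 22/139) → H(X|Y=0) = 0.6302
  Y=1: P(Y=1) = 0.265, P(X|Y=1) = (22/53, 31/53) → H(X|Y=1) = 0.9791
  Y=2: P(Y=2) = 0.464, P(X|Y=2) = (3/116, 113/116) → H(X|Y=2) = 0.1732
  Y=3: P(Y=3) = 0.132, P(X|Y=3) = (13/33, 20/33) → H(X|Y=3) = 0.9673
H(X|Y) = 0.139·0.6302 + 0.265·0.9791 + 0.464·0.1732 + 0.132·0.9673 = 0.5551 bits

I(X;Y) = H(X) - H(X|Y) = 0.8700 - 0.5551 = 0.3149 bits

Cross-check via I(X;Y) = H(X) + H(Y) - H(X,Y): computing H(Y) from the column sums and H(X,Y) from the 8 cells in the same way gives H(Y) = 1.8031 bits and H(X,Y) = 2.3582 bits, so
I(X;Y) = 0.8700 + 1.8031 - 2.3582 = 0.3149 bits ✓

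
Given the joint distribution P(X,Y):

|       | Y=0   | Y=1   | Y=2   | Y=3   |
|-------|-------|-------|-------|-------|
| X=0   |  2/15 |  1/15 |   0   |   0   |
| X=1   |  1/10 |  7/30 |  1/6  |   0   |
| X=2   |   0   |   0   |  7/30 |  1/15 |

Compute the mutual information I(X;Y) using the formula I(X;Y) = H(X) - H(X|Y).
0.6344 bits

I(X;Y) = H(X) - H(X|Y)

Marginal of X (row sums):
  P(X=0) = 2/15 + 1/15 + 0 + 0 = 1/5
  P(X=1) = 1/10 + 7/30 + 1/6 + 0 = 1/2
  P(X=2) = 0 + 0 + 7/30 + 1/15 = 3/10
H(X) = -[(1/5)·log₂(1/5) + (1/2)·log₂(1/2) + (3/10)·log₂(3/10)]
  = 0.4644 + 0.5000 + 0.5211 = 1.4855 bits

Marginal of Y (column sums):
  P(Y=0) = 2/15 + 1/10 + 0 = 7/30
  P(Y=1) = 1/15 + 7/30 + 0 = 3/10
  P(Y=2) = 0 + 1/6 + 7/30 = 2/5
  P(Y=3) = 0 + 0 + 1/15 = 1/15
H(X|Y) = Σ_y P(y)·H(X|Y=y):
  Y=0: P(Y=0) = 7/30, P(X|Y=0) = (4/7, 3/7, 0) → H(X|Y=0) = 0.9852
  Y=1: P(Y=1) = 3/10, P(X|Y=1) = (2/9, 7/9, 0) → H(X|Y=1) = 0.7642
  Y=2: P(Y=2) = 2/5, P(X|Y=2) = (0, 5/12, 7/12) → H(X|Y=2) = 0.9799
  Y=3: P(Y=3) = 1/15, P(X|Y=3) = (0, 0, 1) → H(X|Y=3) = 0.0000
H(X|Y) = (7/30)·0.9852 + (3/10)·0.7642 + (2/5)·0.9799 + (1/15)·0.0000 = 0.8511 bits

I(X;Y) = H(X) - H(X|Y) = 1.4855 - 0.8511 = 0.6344 bits

Cross-check via I(X;Y) = H(X) + H(Y) - H(X,Y): computing H(Y) from the column sums and H(X,Y) from the 12 cells in the same way gives H(Y) = 1.8002 bits and H(X,Y) = 2.6513 bits, so
I(X;Y) = 1.4855 + 1.8002 - 2.6513 = 0.6344 bits ✓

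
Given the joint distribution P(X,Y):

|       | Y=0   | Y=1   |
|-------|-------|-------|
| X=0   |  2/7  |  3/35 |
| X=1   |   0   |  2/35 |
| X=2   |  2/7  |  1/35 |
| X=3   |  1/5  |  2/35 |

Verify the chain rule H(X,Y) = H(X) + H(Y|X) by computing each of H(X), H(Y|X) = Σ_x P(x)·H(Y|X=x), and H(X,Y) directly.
H(X) = 1.7953 bits, H(Y|X) = 0.6241 bits, H(X,Y) = 2.4194 bits

Marginal of X (row sums):
  P(X=0) = 2/7 + 3/35 = 13/35
  P(X=1) = 0 + 2/35 = 2/35
  P(X=2) = 2/7 + 1/35 = 11/35
  P(X=3) = 1/5 + 2/35 = 9/35
H(X) = -[(13/35)·log₂(13/35) + (2/35)·log₂(2/35) + (11/35)·log₂(11/35) + (9/35)·log₂(9/35)]
  = 0.53071 + 0.23596 + 0.52481 + 0.50383 = 1.7953 bits

H(Y|X) = Σ_x P(x)·H(Y|X=x):
  X=0: P(X=0) = 13/35, P(Y|X=0) = (10/13, 3/13) → H(Y|X=0) = 0.77935
  X=1: P(X=1) = 2/35, P(Y|X=1) = (0, 1) → H(Y|X=1) = 0.00000
  X=2: P(X=2) = 11/35, P(Y|X=2) = (10/11, 1/11) → H(Y|X=2) = 0.43950
  X=3: P(X=3) = 9/35, P(Y|X=3) = (7/9, 2/9) → H(Y|X=3) = 0.76420
H(Y|X) = (13/35)·0.77935 + (2/35)·0.00000 + (11/35)·0.43950 + (9/35)·0.76420 = 0.6241 bits

H(X,Y) = -Σ_{x,y} P(x,y) log₂ P(x,y). Per-cell terms -P(x,y)·log₂P(x,y):
  X=0: 0.51639, 0.30380
  X=1: 0.00000, 0.23596
  X=2: 0.51639, 0.14655
  X=3: 0.46439, 0.23596
  (cells with P = 0 contribute 0)
Sum of the 8 terms: H(X,Y) = 2.4194 bits

Chain rule check:
  H(X) + H(Y|X) = 1.7953 + 0.6241 = 2.4194 bits
  H(X,Y) = 2.4194 bits
✓ Chain rule verified.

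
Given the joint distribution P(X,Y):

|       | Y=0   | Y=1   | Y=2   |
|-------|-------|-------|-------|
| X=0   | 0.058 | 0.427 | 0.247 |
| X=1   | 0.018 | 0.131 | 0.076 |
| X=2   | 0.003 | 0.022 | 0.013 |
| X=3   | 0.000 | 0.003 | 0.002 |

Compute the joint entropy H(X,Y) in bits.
2.3026 bits

H(X,Y) = -Σ_{x,y} P(x,y) log₂ P(x,y). Per-cell terms -P(x,y)·log₂P(x,y):
  X=0: 0.23825, 0.52422, 0.49830
  X=1: 0.10433, 0.38414, 0.28256
  X=2: 0.02514, 0.12114, 0.08145
  X=3: 0.00000, 0.02514, 0.01793
  (cells with P = 0 contribute 0)
Sum of the 12 terms: H(X,Y) = 2.3026 bits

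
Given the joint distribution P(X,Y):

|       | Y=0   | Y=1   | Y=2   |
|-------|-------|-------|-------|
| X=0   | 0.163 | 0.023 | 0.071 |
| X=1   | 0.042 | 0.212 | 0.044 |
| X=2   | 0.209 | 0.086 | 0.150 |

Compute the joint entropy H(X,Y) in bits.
2.8744 bits

H(X,Y) = -Σ_{x,y} P(x,y) log₂ P(x,y). Per-cell terms -P(x,y)·log₂P(x,y):
  X=0: 0.4266, 0.1252, 0.2709
  X=1: 0.1921, 0.4744, 0.1983
  X=2: 0.4720, 0.3044, 0.4105
Sum of the 9 terms: H(X,Y) = 2.8744 bits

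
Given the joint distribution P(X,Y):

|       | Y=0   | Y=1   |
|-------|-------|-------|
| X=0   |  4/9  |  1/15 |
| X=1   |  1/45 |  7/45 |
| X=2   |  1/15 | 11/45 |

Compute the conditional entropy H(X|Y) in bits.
1.0805 bits

H(X|Y) = H(X,Y) - H(Y)

H(X,Y) = -Σ_{x,y} P(x,y) log₂ P(x,y). Per-cell terms -P(x,y)·log₂P(x,y):
  X=0: 0.51997, 0.26046
  X=1: 0.12204, 0.41759
  X=2: 0.26046, 0.49681
Sum of the 6 terms: H(X,Y) = 2.0773 bits

Marginal of Y (column sums):
  P(Y=0) = 4/9 + 1/45 + 1/15 = 8/15
  P(Y=1) = 1/15 + 7/45 + 11/45 = 7/15
H(Y) = -[(8/15)·log₂(8/15) + (7/15)·log₂(7/15)]
  = 0.48367 + 0.51312 = 0.9968 bits

H(X|Y) = H(X,Y) - H(Y) = 2.0773 - 0.9968 = 1.0805 bits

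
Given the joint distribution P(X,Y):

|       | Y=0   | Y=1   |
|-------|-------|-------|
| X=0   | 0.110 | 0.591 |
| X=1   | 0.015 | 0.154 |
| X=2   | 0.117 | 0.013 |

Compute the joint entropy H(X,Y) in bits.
1.7489 bits

H(X,Y) = -Σ_{x,y} P(x,y) log₂ P(x,y). Per-cell terms -P(x,y)·log₂P(x,y):
  X=0: 0.35029, 0.44843
  X=1: 0.09088, 0.41565
  X=2: 0.36216, 0.08145
Sum of the 6 terms: H(X,Y) = 1.7489 bits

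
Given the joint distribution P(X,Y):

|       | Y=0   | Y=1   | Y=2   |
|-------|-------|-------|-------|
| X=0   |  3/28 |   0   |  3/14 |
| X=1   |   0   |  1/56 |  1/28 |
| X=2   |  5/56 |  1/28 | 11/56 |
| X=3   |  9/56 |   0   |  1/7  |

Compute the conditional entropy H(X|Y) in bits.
1.6596 bits

H(X|Y) = H(X,Y) - H(Y)

H(X,Y) = -Σ_{x,y} P(x,y) log₂ P(x,y). Per-cell terms -P(x,y)·log₂P(x,y):
  X=0: 0.34526, 0.00000, 0.47623
  X=1: 0.00000, 0.10370, 0.17169
  X=2: 0.31120, 0.17169, 0.46120
  X=3: 0.42387, 0.00000, 0.40105
  (cells with P = 0 contribute 0)
Sum of the 12 terms: H(X,Y) = 2.8659 bits

Marginal of Y (column sums):
  P(Y=0) = 3/28 + 0 + 5/56 + 9/56 = 5/14
  P(Y=1) = 0 + 1/56 + 1/28 + 0 = 3/56
  P(Y=2) = 3/14 + 1/28 + 11/56 + 1/7 = 33/56
H(Y) = -[(5/14)·log₂(5/14) + (3/56)·log₂(3/56) + (33/56)·log₂(33/56)]
  = 0.53051 + 0.22620 + 0.44960 = 1.2063 bits

H(X|Y) = H(X,Y) - H(Y) = 2.8659 - 1.2063 = 1.6596 bits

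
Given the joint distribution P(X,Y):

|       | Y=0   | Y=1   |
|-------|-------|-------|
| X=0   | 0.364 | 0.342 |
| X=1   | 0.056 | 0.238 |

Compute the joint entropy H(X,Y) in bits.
1.7859 bits

H(X,Y) = -Σ_{x,y} P(x,y) log₂ P(x,y). Per-cell terms -P(x,y)·log₂P(x,y):
  X=0: 0.5307, 0.5294
  X=1: 0.2329, 0.4929
Sum of the 4 terms: H(X,Y) = 1.7859 bits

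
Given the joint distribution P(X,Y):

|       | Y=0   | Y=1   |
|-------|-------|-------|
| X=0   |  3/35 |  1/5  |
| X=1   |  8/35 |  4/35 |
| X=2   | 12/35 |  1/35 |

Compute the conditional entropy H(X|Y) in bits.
1.3610 bits

H(X|Y) = H(X,Y) - H(Y)

H(X,Y) = -Σ_{x,y} P(x,y) log₂ P(x,y). Per-cell terms -P(x,y)·log₂P(x,y):
  X=0: 0.30380, 0.46439
  X=1: 0.48669, 0.35763
  X=2: 0.52948, 0.14655
Sum of the 6 terms: H(X,Y) = 2.2885 bits

Marginal of Y (column sums):
  P(Y=0) = 3/35 + 8/35 + 12/35 = 23/35
  P(Y=1) = 1/5 + 4/35 + 1/35 = 12/35
H(Y) = -[(23/35)·log₂(23/35) + (12/35)·log₂(12/35)]
  = 0.39805 + 0.52948 = 0.9275 bits

H(X|Y) = H(X,Y) - H(Y) = 2.2885 - 0.9275 = 1.3610 bits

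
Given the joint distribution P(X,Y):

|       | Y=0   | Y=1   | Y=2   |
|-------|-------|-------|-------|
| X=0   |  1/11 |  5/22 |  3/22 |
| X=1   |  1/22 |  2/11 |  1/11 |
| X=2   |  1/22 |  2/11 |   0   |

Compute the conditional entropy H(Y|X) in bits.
1.2780 bits

H(Y|X) = H(X,Y) - H(X)

H(X,Y) = -Σ_{x,y} P(x,y) log₂ P(x,y). Per-cell terms -P(x,y)·log₂P(x,y):
  X=0: 0.31449, 0.48580, 0.39197
  X=1: 0.20270, 0.44717, 0.31449
  X=2: 0.20270, 0.44717, 0.00000
  (cells with P = 0 contribute 0)
Sum of the 9 terms: H(X,Y) = 2.8065 bits

Marginal of X (row sums):
  P(X=0) = 1/11 + 5/22 + 3/22 = 5/11
  P(X=1) = 1/22 + 2/11 + 1/11 = 7/22
  P(X=2) = 1/22 + 2/11 + 0 = 5/22
H(X) = -[(5/11)·log₂(5/11) + (7/22)·log₂(7/22) + (5/22)·log₂(5/22)]
  = 0.51705 + 0.52566 + 0.48580 = 1.5285 bits

H(Y|X) = H(X,Y) - H(X) = 2.8065 - 1.5285 = 1.2780 bits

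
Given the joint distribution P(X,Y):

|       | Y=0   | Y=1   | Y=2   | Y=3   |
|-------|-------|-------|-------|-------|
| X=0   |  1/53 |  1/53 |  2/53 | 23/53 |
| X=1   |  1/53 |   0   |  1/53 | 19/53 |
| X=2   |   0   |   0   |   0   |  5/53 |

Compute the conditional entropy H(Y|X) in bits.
0.6390 bits

H(Y|X) = H(X,Y) - H(X)

H(X,Y) = -Σ_{x,y} P(x,y) log₂ P(x,y). Per-cell terms -P(x,y)·log₂P(x,y):
  X=0: 0.10807, 0.10807, 0.17841, 0.52265
  X=1: 0.10807, 0.00000, 0.10807, 0.53056
  X=2: 0.00000, 0.00000, 0.00000, 0.32132
  (cells with P = 0 contribute 0)
Sum of the 12 terms: H(X,Y) = 1.9852 bits

Marginal of X (row sums):
  P(X=0) = 1/53 + 1/53 + 2/53 + 23/53 = 27/53
  P(X=1) = 1/53 + 0 + 1/53 + 19/53 = 21/53
  P(X=2) = 0 + 0 + 0 + 5/53 = 5/53
H(X) = -[(27/53)·log₂(27/53) + (21/53)·log₂(21/53) + (5/53)·log₂(5/53)]
  = 0.49570 + 0.52920 + 0.32132 = 1.3462 bits

H(Y|X) = H(X,Y) - H(X) = 1.9852 - 1.3462 = 0.6390 bits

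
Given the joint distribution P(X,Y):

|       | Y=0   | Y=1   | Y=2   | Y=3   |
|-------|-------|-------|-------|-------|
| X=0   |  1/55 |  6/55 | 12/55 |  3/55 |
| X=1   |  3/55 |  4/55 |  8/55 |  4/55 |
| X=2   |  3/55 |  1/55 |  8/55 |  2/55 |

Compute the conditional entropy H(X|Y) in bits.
1.4918 bits

H(X|Y) = H(X,Y) - H(Y)

H(X,Y) = -Σ_{x,y} P(x,y) log₂ P(x,y). Per-cell terms -P(x,y)·log₂P(x,y):
  X=0: 0.1051156, 0.3486979, 0.4792139, 0.2288944
  X=1: 0.2288944, 0.2750080, 0.4045614, 0.2750080
  X=2: 0.2288944, 0.1051156, 0.4045614, 0.1738676
Sum of the 12 terms: H(X,Y) = 3.257833 bits

Marginal of Y (column sums):
  P(Y=0) = 1/55 + 3/55 + 3/55 = 7/55
  P(Y=1) = 6/55 + 4/55 + 1/55 = 1/5
  P(Y=2) = 12/55 + 8/55 + 8/55 = 28/55
  P(Y=3) = 3/55 + 4/55 + 2/55 = 9/55
H(Y) = -[(7/55)·log₂(7/55) + (1/5)·log₂(1/5) + (28/55)·log₂(28/55) + (9/55)·log₂(9/55)]
  = 0.3785097 + 0.4643856 + 0.4958570 + 0.4273257 = 1.766078 bits

H(X|Y) = H(X,Y) - H(Y) = 3.257833 - 1.766078 = 1.4918 bits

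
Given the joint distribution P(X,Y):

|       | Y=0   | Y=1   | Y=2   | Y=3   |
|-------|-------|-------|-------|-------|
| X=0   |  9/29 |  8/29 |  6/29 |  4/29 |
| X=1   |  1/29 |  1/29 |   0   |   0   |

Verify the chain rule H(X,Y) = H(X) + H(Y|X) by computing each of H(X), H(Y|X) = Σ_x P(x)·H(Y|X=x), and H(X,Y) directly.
H(X) = 0.3621 bits, H(Y|X) = 1.8739 bits, H(X,Y) = 2.2359 bits

Marginal of X (row sums):
  P(X=0) = 9/29 + 8/29 + 6/29 + 4/29 = 27/29
  P(X=1) = 1/29 + 1/29 + 0 + 0 = 2/29
H(X) = -[(27/29)·log₂(27/29) + (2/29)·log₂(2/29)]
  = 0.0960 + 0.2661 = 0.3621 bits

H(Y|X) = Σ_x P(x)·H(Y|X=x):
  X=0: P(X=0) = 27/29, P(Y|X=0) = (1/3, 8/27, 2/9, 4/27) → H(Y|X=0) = 1.9386
  X=1: P(X=1) = 2/29, P(Y|X=1) = (1/2, 1/2, 0, 0) → H(Y|X=1) = 1.0000
H(Y|X) = (27/29)·1.9386 + (2/29)·1.0000 = 1.8739 bits

H(X,Y) = -Σ_{x,y} P(x,y) log₂ P(x,y). Per-cell terms -P(x,y)·log₂P(x,y):
  X=0: 0.5239, 0.5125, 0.4703, 0.3942
  X=1: 0.1675, 0.1675, 0.0000, 0.0000
  (cells with P = 0 contribute 0)
Sum of the 8 terms: H(X,Y) = 2.2359 bits

Chain rule check:
  H(X) + H(Y|X) = 0.3621 + 1.8739 = 2.2360 bits
  H(X,Y) = 2.2359 bits
✓ Chain rule verified (Δ = 0.0001 is 4-dp rounding noise: each of the three values was rounded independently).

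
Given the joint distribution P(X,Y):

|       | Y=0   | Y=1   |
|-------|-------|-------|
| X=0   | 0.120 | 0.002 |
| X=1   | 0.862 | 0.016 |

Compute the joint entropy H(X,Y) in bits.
0.6651 bits

H(X,Y) = -Σ_{x,y} P(x,y) log₂ P(x,y). Per-cell terms -P(x,y)·log₂P(x,y):
  X=0: 0.36707, 0.01793
  X=1: 0.18468, 0.09545
Sum of the 4 terms: H(X,Y) = 0.6651 bits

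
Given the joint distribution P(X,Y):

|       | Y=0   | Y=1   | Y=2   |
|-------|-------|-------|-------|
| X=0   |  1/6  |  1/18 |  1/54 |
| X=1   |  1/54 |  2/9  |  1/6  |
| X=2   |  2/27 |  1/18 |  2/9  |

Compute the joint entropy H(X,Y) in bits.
2.7807 bits

H(X,Y) = -Σ_{x,y} P(x,y) log₂ P(x,y). Per-cell terms -P(x,y)·log₂P(x,y):
  X=0: 0.4308, 0.2317, 0.1066
  X=1: 0.1066, 0.4822, 0.4308
  X=2: 0.2781, 0.2317, 0.4822
Sum of the 9 terms: H(X,Y) = 2.7807 bits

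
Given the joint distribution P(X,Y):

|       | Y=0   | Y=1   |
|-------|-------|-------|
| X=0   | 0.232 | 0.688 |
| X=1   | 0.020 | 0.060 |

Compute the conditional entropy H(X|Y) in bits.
0.4022 bits

H(X|Y) = H(X,Y) - H(Y)

H(X,Y) = -Σ_{x,y} P(x,y) log₂ P(x,y). Per-cell terms -P(x,y)·log₂P(x,y):
  X=0: 0.4890, 0.3712
  X=1: 0.1129, 0.2435
Sum of the 4 terms: H(X,Y) = 1.2166 bits

Marginal of Y (column sums):
  P(Y=0) = 0.232 + 0.020 = 0.252
  P(Y=1) = 0.688 + 0.060 = 0.748
H(Y) = -[0.252·log₂(0.252) + 0.748·log₂(0.748)]
  = 0.5011 + 0.3133 = 0.8144 bits

H(X|Y) = H(X,Y) - H(Y) = 1.2166 - 0.8144 = 0.4022 bits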